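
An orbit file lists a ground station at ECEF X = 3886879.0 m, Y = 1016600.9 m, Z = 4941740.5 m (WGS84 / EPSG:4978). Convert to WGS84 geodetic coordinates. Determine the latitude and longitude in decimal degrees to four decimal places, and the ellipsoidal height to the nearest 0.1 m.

λ = atan2(Y, X) = 14.65720016°; p = √(X²+Y²) = 4017624.4 m.
Bowring's method on WGS84 (a = 6378137 m, b = 6356752.314 m) gives φ = 51.07710005°, h = 3602.213 m.

lat 51.0771°, lon 14.6572°, h 3602.2 m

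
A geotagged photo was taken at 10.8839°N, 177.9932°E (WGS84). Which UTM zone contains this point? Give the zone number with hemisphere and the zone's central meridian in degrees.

Zone 60N, central meridian 177°

UTM zone = ⌊(λ + 180)/6⌋ + 1; 177.9932° ∈ [174°, 180°) → zone 60.
Hemisphere: N (φ ≥ 0).
Central meridian λ₀ = 6×60 − 183 = 177°.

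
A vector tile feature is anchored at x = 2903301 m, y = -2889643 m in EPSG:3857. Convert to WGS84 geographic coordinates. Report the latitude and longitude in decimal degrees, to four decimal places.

R = 6378137 m. λ = x/R = 26.08079663°.
φ = 2·arctan(exp(y/R)) − 90° = 2·arctan(0.63568) − 90° = -25.11310148°.

lat -25.1131°, lon 26.0808°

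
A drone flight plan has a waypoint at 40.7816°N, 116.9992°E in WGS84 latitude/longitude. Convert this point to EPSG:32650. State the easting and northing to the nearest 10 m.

E 499930 m, N 4514510 m

Zone 50 central meridian λ₀ = 6×50 − 183 = 117°; Δλ = -0.0008°.
Transverse Mercator on WGS84 with k₀ = 0.9996 gives E = 499932.497 m, N = 4514513.051 m.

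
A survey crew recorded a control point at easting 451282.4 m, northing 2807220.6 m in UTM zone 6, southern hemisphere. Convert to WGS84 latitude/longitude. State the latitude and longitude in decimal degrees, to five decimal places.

lat -64.85580°, lon -148.02760°

Zone 6S: λ₀ = -147°, k₀ = 0.9996, false easting 500000 m, false northing 10000000 m.
Meridian distance M = (N − FN)/k₀ = -7195657.7 m.
Inverse transverse Mercator on WGS84 gives φ = -64.85579976°, λ = -148.02760030°.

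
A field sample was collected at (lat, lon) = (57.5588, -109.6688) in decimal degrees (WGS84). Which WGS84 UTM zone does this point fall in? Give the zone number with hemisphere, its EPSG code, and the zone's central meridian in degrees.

UTM zone = ⌊(λ + 180)/6⌋ + 1; -109.6688° ∈ [-114°, -108°) → zone 12.
Hemisphere: N (φ ≥ 0).
Central meridian λ₀ = 6×12 − 183 = -111°.
EPSG code: 32612.

Zone 12N (EPSG:32612), central meridian -111°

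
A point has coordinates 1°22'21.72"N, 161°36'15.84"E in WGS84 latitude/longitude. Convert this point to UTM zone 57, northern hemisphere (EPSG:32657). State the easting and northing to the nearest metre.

E 789822 m, N 151883 m

Zone 57 central meridian λ₀ = 6×57 − 183 = 159°; Δλ = +2.6044°.
Transverse Mercator on WGS84 with k₀ = 0.9996 gives E = 789822.281 m, N = 151882.765 m.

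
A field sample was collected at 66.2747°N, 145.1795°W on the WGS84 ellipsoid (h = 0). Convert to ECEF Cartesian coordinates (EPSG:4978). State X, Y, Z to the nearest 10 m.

X -2112690 m, Y -1469480 m, Z 5816340 m

WGS84: a = 6378137 m, e² = 0.006694380; N(φ) = a/√(1−e²sin²φ) = 6396105.379 m.
X = (N+h)·cosφ·cosλ = -2112690.531 m; Y = (N+h)·cosφ·sinλ = -1469479.494 m; Z = (N(1−e²)+h)·sinφ = 5816339.439 m.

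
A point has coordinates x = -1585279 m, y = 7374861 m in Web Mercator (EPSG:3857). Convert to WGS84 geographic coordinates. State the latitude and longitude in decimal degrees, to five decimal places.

R = 6378137 m. λ = x/R = -14.24080355°.
φ = 2·arctan(exp(y/R)) − 90° = 2·arctan(3.17806) − 90° = 55.06690062°.

lat 55.06690°, lon -14.24080°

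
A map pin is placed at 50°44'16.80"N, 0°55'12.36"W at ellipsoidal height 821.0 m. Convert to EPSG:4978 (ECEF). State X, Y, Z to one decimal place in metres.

X 4044637.6 m, Y -64957.5 m, Z 4915786.1 m

WGS84: a = 6378137 m, e² = 0.006694380; N(φ) = a/√(1−e²sin²φ) = 6390973.823 m.
X = (N+h)·cosφ·cosλ = 4044637.6498 m; Y = (N+h)·cosφ·sinλ = -64957.508 m; Z = (N(1−e²)+h)·sinφ = 4915786.145 m.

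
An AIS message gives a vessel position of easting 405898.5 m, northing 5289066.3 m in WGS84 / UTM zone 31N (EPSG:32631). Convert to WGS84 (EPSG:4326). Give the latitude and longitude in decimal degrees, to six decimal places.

Zone 31N: λ₀ = 3°, k₀ = 0.9996, false easting 500000 m.
Meridian distance M = (N − FN)/k₀ = 5291182.8 m.
Inverse transverse Mercator on WGS84 gives φ = 47.74809958°, λ = 1.74459939°.

lat 47.748100°, lon 1.744599°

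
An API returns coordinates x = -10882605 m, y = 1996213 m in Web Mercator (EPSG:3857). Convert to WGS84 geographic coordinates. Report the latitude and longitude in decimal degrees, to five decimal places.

lat 17.64650°, lon -97.76010°

R = 6378137 m. λ = x/R = -97.76010403°.
φ = 2·arctan(exp(y/R)) − 90° = 2·arctan(1.36749) − 90° = 17.64649873°.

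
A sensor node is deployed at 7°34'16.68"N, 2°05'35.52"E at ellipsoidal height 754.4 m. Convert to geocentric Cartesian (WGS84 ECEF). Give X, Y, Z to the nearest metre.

WGS84: a = 6378137 m, e² = 0.006694380; N(φ) = a/√(1−e²sin²φ) = 6378507.662 m.
X = (N+h)·cosφ·cosλ = 6319425.972 m; Y = (N+h)·cosφ·sinλ = 230971.821 m; Z = (N(1−e²)+h)·sinφ = 834904.538 m.

X 6319426 m, Y 230972 m, Z 834905 m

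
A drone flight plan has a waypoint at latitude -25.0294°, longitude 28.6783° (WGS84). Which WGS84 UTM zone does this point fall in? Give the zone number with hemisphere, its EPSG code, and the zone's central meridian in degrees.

UTM zone = ⌊(λ + 180)/6⌋ + 1; 28.6783° ∈ [24°, 30°) → zone 35.
Hemisphere: S (φ < 0).
Central meridian λ₀ = 6×35 − 183 = 27°.
EPSG code: 32735.

Zone 35S (EPSG:32735), central meridian 27°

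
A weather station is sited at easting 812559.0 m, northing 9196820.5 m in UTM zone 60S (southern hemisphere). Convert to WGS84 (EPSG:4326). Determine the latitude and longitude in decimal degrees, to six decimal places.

Zone 60S: λ₀ = 177°, k₀ = 0.9996, false easting 500000 m, false northing 10000000 m.
Meridian distance M = (N − FN)/k₀ = -803500.9 m.
Inverse transverse Mercator on WGS84 gives φ = -7.25739972°, λ = 179.83029982°.

lat -7.257400°, lon 179.830300°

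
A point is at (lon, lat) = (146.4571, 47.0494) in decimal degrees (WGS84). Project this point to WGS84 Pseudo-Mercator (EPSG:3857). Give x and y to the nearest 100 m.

Web Mercator is spherical with R = a = 6378137 m.
x = R·λ = 6378137 × 2.556158608 = 16303529.795 m.
y = R·ln tan(π/4 + φ/2) = 6378137 × 0.932896415 = 5950141.141 m.

x 16303500 m, y 5950100 m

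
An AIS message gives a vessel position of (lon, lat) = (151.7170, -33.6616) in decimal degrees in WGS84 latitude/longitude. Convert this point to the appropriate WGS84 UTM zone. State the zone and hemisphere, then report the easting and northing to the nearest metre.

Zone 56S: E 381046 m, N 6274626 m

Longitude 151.7170° lies in the 6° band [150°, 156°), giving zone 56; latitude is south of the equator, so 56S.
Zone 56 central meridian λ₀ = 6×56 − 183 = 153°; Δλ = -1.2830°.
Transverse Mercator on WGS84 with k₀ = 0.9996 gives E = 381046.109 m, N = 6274625.815 m.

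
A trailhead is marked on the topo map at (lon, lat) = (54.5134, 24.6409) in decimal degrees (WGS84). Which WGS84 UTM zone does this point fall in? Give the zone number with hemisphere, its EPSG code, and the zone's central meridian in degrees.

Zone 40N (EPSG:32640), central meridian 57°

UTM zone = ⌊(λ + 180)/6⌋ + 1; 54.5134° ∈ [54°, 60°) → zone 40.
Hemisphere: N (φ ≥ 0).
Central meridian λ₀ = 6×40 − 183 = 57°.
EPSG code: 32640.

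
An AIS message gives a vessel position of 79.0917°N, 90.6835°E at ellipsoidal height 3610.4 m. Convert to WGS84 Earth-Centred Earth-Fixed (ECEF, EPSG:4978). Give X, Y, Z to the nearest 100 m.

X -14500 m, Y 1211500 m, Z 6244700 m

WGS84: a = 6378137 m, e² = 0.006694380; N(φ) = a/√(1−e²sin²φ) = 6398821.503 m.
X = (N+h)·cosφ·cosλ = -14453.006 m; Y = (N+h)·cosφ·sinλ = 1211495.214 m; Z = (N(1−e²)+h)·sinφ = 6244686.193 m.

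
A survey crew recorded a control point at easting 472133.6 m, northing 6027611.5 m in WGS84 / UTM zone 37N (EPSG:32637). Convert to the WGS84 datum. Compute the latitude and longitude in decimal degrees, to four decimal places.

Zone 37N: λ₀ = 39°, k₀ = 0.9996, false easting 500000 m.
Meridian distance M = (N − FN)/k₀ = 6030023.5 m.
Inverse transverse Mercator on WGS84 gives φ = 54.39550001°, λ = 38.57080046°.

lat 54.3955°, lon 38.5708°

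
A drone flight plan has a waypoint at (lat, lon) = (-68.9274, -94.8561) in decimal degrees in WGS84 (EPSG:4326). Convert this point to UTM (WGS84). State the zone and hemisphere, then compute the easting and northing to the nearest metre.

Longitude -94.8561° lies in the 6° band [-96°, -90°), giving zone 15; latitude is south of the equator, so 15S.
Zone 15 central meridian λ₀ = 6×15 − 183 = -93°; Δλ = -1.8561°.
Transverse Mercator on WGS84 with k₀ = 0.9996 gives E = 425531.607 m, N = 2352607.388 m.

Zone 15S: E 425532 m, N 2352607 m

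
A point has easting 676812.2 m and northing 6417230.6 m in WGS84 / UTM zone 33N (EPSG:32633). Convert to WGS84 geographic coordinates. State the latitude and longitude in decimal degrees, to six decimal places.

lat 57.861900°, lon 17.980400°

Zone 33N: λ₀ = 15°, k₀ = 0.9996, false easting 500000 m.
Meridian distance M = (N − FN)/k₀ = 6419798.5 m.
Inverse transverse Mercator on WGS84 gives φ = 57.86189973°, λ = 17.98039971°.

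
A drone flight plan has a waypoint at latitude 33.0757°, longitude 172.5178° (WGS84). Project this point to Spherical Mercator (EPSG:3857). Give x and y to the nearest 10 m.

Web Mercator is spherical with R = a = 6378137 m.
x = R·λ = 6378137 × 3.011003628 = 19204593.649 m.
y = R·ln tan(π/4 + φ/2) = 6378137 × 0.612303591 = 3905356.188 m.

x 19204590 m, y 3905360 m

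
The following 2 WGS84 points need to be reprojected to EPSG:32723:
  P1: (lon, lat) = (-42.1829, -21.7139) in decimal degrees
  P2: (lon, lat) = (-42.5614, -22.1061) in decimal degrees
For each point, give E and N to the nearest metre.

UTM zone 23S: λ₀ = -45°, k₀ = 0.9996.
P1 (-21.7139°, -42.1829°) → (791448.957, 7596187.450) m.
P2 (-22.1061°, -42.5614°) → (751581.498, 7553413.568) m.

P1: E 791449 m, N 7596187 m; P2: E 751581 m, N 7553414 m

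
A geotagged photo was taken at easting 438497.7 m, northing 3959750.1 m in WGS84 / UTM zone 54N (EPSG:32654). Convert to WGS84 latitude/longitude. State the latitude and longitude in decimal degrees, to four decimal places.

Zone 54N: λ₀ = 141°, k₀ = 0.9996, false easting 500000 m.
Meridian distance M = (N − FN)/k₀ = 3961334.6 m.
Inverse transverse Mercator on WGS84 gives φ = 35.77989963°, λ = 140.31949977°.

lat 35.7799°, lon 140.3195°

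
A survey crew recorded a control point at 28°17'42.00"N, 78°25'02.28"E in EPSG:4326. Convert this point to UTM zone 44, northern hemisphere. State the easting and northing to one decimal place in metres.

E 246709.8 m, N 3132588.9 m

Zone 44 central meridian λ₀ = 6×44 − 183 = 81°; Δλ = -2.5827°.
Transverse Mercator on WGS84 with k₀ = 0.9996 gives E = 246709.763 m, N = 3132588.922 m.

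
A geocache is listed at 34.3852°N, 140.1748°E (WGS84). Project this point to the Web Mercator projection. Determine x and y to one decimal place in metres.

x 15604187.4 m, y 4080643.0 m

Web Mercator is spherical with R = a = 6378137 m.
x = R·λ = 6378137 × 2.446511788 = 15604187.358 m.
y = R·ln tan(π/4 + φ/2) = 6378137 × 0.639786037 = 4080642.997 m.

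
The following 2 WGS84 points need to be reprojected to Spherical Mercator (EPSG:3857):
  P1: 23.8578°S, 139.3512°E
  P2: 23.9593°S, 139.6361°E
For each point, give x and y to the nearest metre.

Web Mercator: x = R·λ, y = R·ln tan(π/4+φ/2), R = 6378137 m.
P1 (-23.8578°, 139.3512°) → (15512504.625, -2736089.969) m.
P2 (-23.9593°, 139.6361°) → (15544219.548, -2748449.421) m.

P1: x 15512505 m, y -2736090 m; P2: x 15544220 m, y -2748449 m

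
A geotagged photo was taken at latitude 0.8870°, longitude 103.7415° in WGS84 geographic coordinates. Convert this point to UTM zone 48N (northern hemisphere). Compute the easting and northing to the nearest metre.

E 359966 m, N 98064 m

Zone 48 central meridian λ₀ = 6×48 − 183 = 105°; Δλ = -1.2585°.
Transverse Mercator on WGS84 with k₀ = 0.9996 gives E = 359965.797 m, N = 98064.040 m.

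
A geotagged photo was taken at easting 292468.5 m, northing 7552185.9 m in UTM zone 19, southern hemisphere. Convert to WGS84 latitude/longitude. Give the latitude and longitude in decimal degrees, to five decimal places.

lat -22.12300°, lon -71.01200°

Zone 19S: λ₀ = -69°, k₀ = 0.9996, false easting 500000 m, false northing 10000000 m.
Meridian distance M = (N − FN)/k₀ = -2448793.6 m.
Inverse transverse Mercator on WGS84 gives φ = -22.12300018°, λ = -71.01199967°.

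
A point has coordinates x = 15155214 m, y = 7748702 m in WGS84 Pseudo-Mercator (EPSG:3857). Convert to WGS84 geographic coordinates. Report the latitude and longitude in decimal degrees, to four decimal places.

R = 6378137 m. λ = x/R = 136.14160370°.
φ = 2·arctan(exp(y/R)) − 90° = 2·arctan(3.36991) − 90° = 56.94410113°.

lat 56.9441°, lon 136.1416°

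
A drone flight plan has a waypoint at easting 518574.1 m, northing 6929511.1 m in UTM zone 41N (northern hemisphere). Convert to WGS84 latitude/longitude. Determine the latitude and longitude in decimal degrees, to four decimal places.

Zone 41N: λ₀ = 63°, k₀ = 0.9996, false easting 500000 m.
Meridian distance M = (N − FN)/k₀ = 6932284.0 m.
Inverse transverse Mercator on WGS84 gives φ = 62.49619958°, λ = 63.36049925°.

lat 62.4962°, lon 63.3605°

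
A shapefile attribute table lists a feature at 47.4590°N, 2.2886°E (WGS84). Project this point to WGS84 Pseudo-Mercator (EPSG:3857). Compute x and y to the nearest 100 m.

x 254800 m, y 6017300 m

Web Mercator is spherical with R = a = 6378137 m.
x = R·λ = 6378137 × 0.039943605 = 254765.787 m.
y = R·ln tan(π/4 + φ/2) = 6378137 × 0.943428941 = 6017319.034 m.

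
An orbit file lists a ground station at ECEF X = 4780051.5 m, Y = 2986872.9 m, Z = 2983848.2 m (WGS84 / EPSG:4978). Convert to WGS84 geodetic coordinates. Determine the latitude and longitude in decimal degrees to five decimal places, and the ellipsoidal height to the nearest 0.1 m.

lat 28.05510°, lon 31.99970°, h 4152.3 m

λ = atan2(Y, X) = 31.99970015°; p = √(X²+Y²) = 5636515.1 m.
Bowring's method on WGS84 (a = 6378137 m, b = 6356752.314 m) gives φ = 28.05509946°, h = 4152.319 m.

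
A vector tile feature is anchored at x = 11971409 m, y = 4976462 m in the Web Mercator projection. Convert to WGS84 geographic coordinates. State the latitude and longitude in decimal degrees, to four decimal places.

lat 40.7563°, lon 107.5410°

R = 6378137 m. λ = x/R = 107.54099677°.
φ = 2·arctan(exp(y/R)) − 90° = 2·arctan(2.18199) − 90° = 40.75629897°.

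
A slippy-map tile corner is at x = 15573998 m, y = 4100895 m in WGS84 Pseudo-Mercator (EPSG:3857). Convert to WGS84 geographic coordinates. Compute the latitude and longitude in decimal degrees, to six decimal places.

lat 34.535202°, lon 139.903604°

R = 6378137 m. λ = x/R = 139.90360438°.
φ = 2·arctan(exp(y/R)) − 90° = 2·arctan(1.90211) − 90° = 34.53520213°.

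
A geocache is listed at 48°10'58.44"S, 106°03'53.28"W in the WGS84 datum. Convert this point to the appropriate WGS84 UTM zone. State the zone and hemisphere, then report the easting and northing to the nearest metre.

Zone 13S: E 420852 m, N 4662823 m

Longitude -106.0648° lies in the 6° band [-108°, -102°), giving zone 13; latitude is south of the equator, so 13S.
Zone 13 central meridian λ₀ = 6×13 − 183 = -105°; Δλ = -1.0648°.
Transverse Mercator on WGS84 with k₀ = 0.9996 gives E = 420852.369 m, N = 4662822.731 m.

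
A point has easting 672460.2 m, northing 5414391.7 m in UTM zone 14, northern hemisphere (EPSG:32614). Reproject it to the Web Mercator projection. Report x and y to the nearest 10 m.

x -10758880 m, y 6250890 m

Unproject from UTM 14N (λ₀ = -99°) → φ = 48.85849959°, λ = -96.64870026°.
Web Mercator (R = 6378137 m): x = -10758884.099 m, y = 6250885.753 m.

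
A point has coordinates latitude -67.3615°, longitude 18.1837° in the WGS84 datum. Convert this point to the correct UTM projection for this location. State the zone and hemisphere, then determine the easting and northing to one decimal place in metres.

Zone 34S: E 379062.6 m, N 2525576.0 m

Longitude 18.1837° lies in the 6° band [18°, 24°), giving zone 34; latitude is south of the equator, so 34S.
Zone 34 central meridian λ₀ = 6×34 − 183 = 21°; Δλ = -2.8163°.
Transverse Mercator on WGS84 with k₀ = 0.9996 gives E = 379062.601 m, N = 2525575.996 m.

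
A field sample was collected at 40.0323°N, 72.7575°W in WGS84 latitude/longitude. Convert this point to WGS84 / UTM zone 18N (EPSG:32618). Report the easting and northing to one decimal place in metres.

E 691337.4 m, N 4433751.3 m

Zone 18 central meridian λ₀ = 6×18 − 183 = -75°; Δλ = +2.2425°.
Transverse Mercator on WGS84 with k₀ = 0.9996 gives E = 691337.436 m, N = 4433751.343 m.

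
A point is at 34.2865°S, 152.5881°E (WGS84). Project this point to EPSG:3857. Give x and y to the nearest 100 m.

x 16986000 m, y -4067300 m

Web Mercator is spherical with R = a = 6378137 m.
x = R·λ = 6378137 × 2.663164744 = 16986029.593 m.
y = R·ln tan(π/4 + φ/2) = 6378137 × -0.637699874 = -4067337.159 m.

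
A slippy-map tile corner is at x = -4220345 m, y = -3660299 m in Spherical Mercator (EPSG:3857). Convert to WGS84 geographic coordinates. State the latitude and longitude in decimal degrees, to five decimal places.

lat -31.21190°, lon -37.91200°

R = 6378137 m. λ = x/R = -37.91200418°.
φ = 2·arctan(exp(y/R)) − 90° = 2·arctan(0.56333) − 90° = -31.21189941°.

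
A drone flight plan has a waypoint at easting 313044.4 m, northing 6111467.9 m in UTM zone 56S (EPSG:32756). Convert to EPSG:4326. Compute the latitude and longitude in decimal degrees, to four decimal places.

Zone 56S: λ₀ = 153°, k₀ = 0.9996, false easting 500000 m, false northing 10000000 m.
Meridian distance M = (N − FN)/k₀ = -3890088.1 m.
Inverse transverse Mercator on WGS84 gives φ = -35.12230005°, λ = 150.94830052°.

lat -35.1223°, lon 150.9483°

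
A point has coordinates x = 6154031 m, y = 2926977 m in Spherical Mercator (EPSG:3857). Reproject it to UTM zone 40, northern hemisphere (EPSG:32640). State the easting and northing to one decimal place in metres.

Web Mercator inverse (R = 6378137 m) → φ = 25.41639761°, λ = 55.28260106°.
UTM 40N forward: E = 327269.952 m, N = 2812167.446 m.

E 327270.0 m, N 2812167.4 m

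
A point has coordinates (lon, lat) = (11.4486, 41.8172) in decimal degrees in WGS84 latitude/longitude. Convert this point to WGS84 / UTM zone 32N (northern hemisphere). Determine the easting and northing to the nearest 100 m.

E 703400 m, N 4632400 m

Zone 32 central meridian λ₀ = 6×32 − 183 = 9°; Δλ = +2.4486°.
Transverse Mercator on WGS84 with k₀ = 0.9996 gives E = 703373.553 m, N = 4632378.934 m.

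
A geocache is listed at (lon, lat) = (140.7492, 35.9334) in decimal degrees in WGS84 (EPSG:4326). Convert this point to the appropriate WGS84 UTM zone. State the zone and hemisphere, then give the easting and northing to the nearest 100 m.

Zone 54N: E 477400 m, N 3976600 m

Longitude 140.7492° lies in the 6° band [138°, 144°), giving zone 54; latitude is north of the equator, so 54N.
Zone 54 central meridian λ₀ = 6×54 − 183 = 141°; Δλ = -0.2508°.
Transverse Mercator on WGS84 with k₀ = 0.9996 gives E = 477376.979 m, N = 3976590.638 m.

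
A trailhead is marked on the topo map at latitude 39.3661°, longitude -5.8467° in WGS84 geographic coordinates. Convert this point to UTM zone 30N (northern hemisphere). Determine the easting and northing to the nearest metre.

E 254755 m, N 4361270 m

Zone 30 central meridian λ₀ = 6×30 − 183 = -3°; Δλ = -2.8467°.
Transverse Mercator on WGS84 with k₀ = 0.9996 gives E = 254754.655 m, N = 4361270.391 m.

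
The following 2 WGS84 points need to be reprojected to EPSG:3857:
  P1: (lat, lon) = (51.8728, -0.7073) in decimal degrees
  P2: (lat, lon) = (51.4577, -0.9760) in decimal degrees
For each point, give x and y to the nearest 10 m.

Web Mercator: x = R·λ, y = R·ln tan(π/4+φ/2), R = 6378137 m.
P1 (51.8728°, -0.7073°) → (-78736.276, 6777158.659) m.
P2 (51.4577°, -0.9760°) → (-108647.823, 6702658.408) m.

P1: x -78740 m, y 6777160 m; P2: x -108650 m, y 6702660 m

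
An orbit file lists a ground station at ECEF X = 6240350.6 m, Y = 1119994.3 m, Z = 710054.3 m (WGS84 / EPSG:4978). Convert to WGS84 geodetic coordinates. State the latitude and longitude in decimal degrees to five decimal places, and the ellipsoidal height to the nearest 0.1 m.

lat 6.43290°, lon 10.17490°, h 1826.7 m

λ = atan2(Y, X) = 10.17490040°; p = √(X²+Y²) = 6340060.2 m.
Bowring's method on WGS84 (a = 6378137 m, b = 6356752.314 m) gives φ = 6.43290044°, h = 1826.705 m.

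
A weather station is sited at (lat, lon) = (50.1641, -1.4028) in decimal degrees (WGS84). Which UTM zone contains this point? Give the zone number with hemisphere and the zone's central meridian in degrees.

Zone 30N, central meridian -3°

UTM zone = ⌊(λ + 180)/6⌋ + 1; -1.4028° ∈ [-6°, 0°) → zone 30.
Hemisphere: N (φ ≥ 0).
Central meridian λ₀ = 6×30 − 183 = -3°.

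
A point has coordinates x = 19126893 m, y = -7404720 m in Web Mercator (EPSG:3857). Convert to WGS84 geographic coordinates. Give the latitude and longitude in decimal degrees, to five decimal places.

R = 6378137 m. λ = x/R = 171.81980320°.
φ = 2·arctan(exp(y/R)) − 90° = 2·arctan(0.31319) − 90° = -55.22019865°.

lat -55.22020°, lon 171.81980°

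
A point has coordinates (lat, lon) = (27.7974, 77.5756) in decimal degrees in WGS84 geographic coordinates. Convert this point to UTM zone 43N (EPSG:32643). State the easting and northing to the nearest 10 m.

Zone 43 central meridian λ₀ = 6×43 − 183 = 75°; Δλ = +2.5756°.
Transverse Mercator on WGS84 with k₀ = 0.9996 gives E = 753760.181 m, N = 3077420.679 m.

E 753760 m, N 3077420 m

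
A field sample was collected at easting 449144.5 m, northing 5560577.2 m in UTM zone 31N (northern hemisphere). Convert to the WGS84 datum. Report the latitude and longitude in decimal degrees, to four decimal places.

Zone 31N: λ₀ = 3°, k₀ = 0.9996, false easting 500000 m.
Meridian distance M = (N − FN)/k₀ = 5562802.3 m.
Inverse transverse Mercator on WGS84 gives φ = 50.19519979°, λ = 2.28750014°.

lat 50.1952°, lon 2.2875°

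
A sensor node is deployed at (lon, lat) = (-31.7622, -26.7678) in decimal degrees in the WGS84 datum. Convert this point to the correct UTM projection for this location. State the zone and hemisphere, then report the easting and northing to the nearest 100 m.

Zone 25S: E 623100 m, N 7038700 m

Longitude -31.7622° lies in the 6° band [-36°, -30°), giving zone 25; latitude is south of the equator, so 25S.
Zone 25 central meridian λ₀ = 6×25 − 183 = -33°; Δλ = +1.2378°.
Transverse Mercator on WGS84 with k₀ = 0.9996 gives E = 623065.524 m, N = 7038683.859 m.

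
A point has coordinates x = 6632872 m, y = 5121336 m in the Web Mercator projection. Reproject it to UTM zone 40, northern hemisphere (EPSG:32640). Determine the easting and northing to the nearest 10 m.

Web Mercator inverse (R = 6378137 m) → φ = 41.73479879°, λ = 59.58410295°.
UTM 40N forward: E = 714903.976 m, N = 4623559.124 m.

E 714900 m, N 4623560 m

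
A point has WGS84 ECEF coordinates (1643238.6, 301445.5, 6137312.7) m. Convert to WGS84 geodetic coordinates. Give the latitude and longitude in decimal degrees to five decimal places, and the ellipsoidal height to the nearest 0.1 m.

lat 74.86950°, lon 10.39510°, h 2416.8 m

λ = atan2(Y, X) = 10.39510147°; p = √(X²+Y²) = 1670659.3 m.
Bowring's method on WGS84 (a = 6378137 m, b = 6356752.314 m) gives φ = 74.86949972°, h = 2416.815 m.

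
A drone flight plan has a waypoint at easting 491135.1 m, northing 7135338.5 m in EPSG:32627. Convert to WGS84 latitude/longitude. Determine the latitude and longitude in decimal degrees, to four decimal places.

Zone 27N: λ₀ = -21°, k₀ = 0.9996, false easting 500000 m.
Meridian distance M = (N − FN)/k₀ = 7138193.8 m.
Inverse transverse Mercator on WGS84 gives φ = 64.34380044°, λ = -21.18349935°.

lat 64.3438°, lon -21.1835°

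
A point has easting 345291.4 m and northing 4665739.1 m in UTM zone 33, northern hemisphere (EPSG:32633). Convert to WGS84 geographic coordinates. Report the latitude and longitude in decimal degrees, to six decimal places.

Zone 33N: λ₀ = 15°, k₀ = 0.9996, false easting 500000 m.
Meridian distance M = (N − FN)/k₀ = 4667606.1 m.
Inverse transverse Mercator on WGS84 gives φ = 42.12850022°, λ = 13.12819949°.

lat 42.128500°, lon 13.128199°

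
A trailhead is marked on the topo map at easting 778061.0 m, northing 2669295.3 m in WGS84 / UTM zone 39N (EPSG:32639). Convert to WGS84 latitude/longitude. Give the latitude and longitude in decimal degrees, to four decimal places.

Zone 39N: λ₀ = 51°, k₀ = 0.9996, false easting 500000 m.
Meridian distance M = (N − FN)/k₀ = 2670363.4 m.
Inverse transverse Mercator on WGS84 gives φ = 24.11159969°, λ = 53.73549951°.

lat 24.1116°, lon 53.7355°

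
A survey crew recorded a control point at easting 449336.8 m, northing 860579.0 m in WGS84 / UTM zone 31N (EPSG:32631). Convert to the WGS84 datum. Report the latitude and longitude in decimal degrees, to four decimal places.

lat 7.7852°, lon 2.5405°

Zone 31N: λ₀ = 3°, k₀ = 0.9996, false easting 500000 m.
Meridian distance M = (N − FN)/k₀ = 860923.4 m.
Inverse transverse Mercator on WGS84 gives φ = 7.78519981°, λ = 2.54050004°.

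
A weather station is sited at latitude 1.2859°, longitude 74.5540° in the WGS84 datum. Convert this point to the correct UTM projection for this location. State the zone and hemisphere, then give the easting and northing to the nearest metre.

Zone 43N: E 450383 m, N 142135 m

Longitude 74.5540° lies in the 6° band [72°, 78°), giving zone 43; latitude is north of the equator, so 43N.
Zone 43 central meridian λ₀ = 6×43 − 183 = 75°; Δλ = -0.4460°.
Transverse Mercator on WGS84 with k₀ = 0.9996 gives E = 450383.277 m, N = 142135.160 m.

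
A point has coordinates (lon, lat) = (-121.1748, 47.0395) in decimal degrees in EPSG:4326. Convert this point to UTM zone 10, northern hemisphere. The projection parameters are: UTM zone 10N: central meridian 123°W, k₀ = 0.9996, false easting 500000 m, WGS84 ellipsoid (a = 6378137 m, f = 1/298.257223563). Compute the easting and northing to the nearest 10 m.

E 638660 m, N 5211170 m

Zone 10 central meridian λ₀ = 6×10 − 183 = -123°; Δλ = +1.8252°.
Transverse Mercator on WGS84 with k₀ = 0.9996 gives E = 638657.945 m, N = 5211170.134 m.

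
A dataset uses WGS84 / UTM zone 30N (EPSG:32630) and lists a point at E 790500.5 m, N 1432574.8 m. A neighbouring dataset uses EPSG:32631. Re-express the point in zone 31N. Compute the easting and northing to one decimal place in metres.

UTM 30N → geographic: φ = 12.94499996°, λ = -0.32259975°.
UTM 31N (λ₀ = 3°) forward: E = 139430.509 m, N = 1433397.452 m.

E 139430.5 m, N 1433397.5 m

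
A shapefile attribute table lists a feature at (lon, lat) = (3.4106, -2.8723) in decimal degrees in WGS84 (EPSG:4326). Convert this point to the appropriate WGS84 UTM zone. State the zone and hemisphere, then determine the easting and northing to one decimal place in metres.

Longitude 3.4106° lies in the 6° band [0°, 6°), giving zone 31; latitude is south of the equator, so 31S.
Zone 31 central meridian λ₀ = 6×31 − 183 = 3°; Δλ = +0.4106°.
Transverse Mercator on WGS84 with k₀ = 0.9996 gives E = 545632.875 m, N = 9682513.686 m.

Zone 31S: E 545632.9 m, N 9682513.7 m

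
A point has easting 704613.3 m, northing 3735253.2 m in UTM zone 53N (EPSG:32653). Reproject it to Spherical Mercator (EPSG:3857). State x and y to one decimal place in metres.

x 15274002.7 m, y 3993622.3 m

Unproject from UTM 53N (λ₀ = 135°) → φ = 33.73759979°, λ = 137.20870052°.
Web Mercator (R = 6378137 m): x = 15274002.674 m, y = 3993622.274 m.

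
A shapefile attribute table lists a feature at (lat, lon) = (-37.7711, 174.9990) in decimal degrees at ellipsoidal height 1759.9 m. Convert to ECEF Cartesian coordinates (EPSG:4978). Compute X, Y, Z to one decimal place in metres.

WGS84: a = 6378137 m, e² = 0.006694380; N(φ) = a/√(1−e²sin²φ) = 6386161.488 m.
X = (N+h)·cosφ·cosλ = -5030200.032 m; Y = (N+h)·cosφ·sinλ = 440173.944 m; Z = (N(1−e²)+h)·sinφ = -3886470.058 m.

X -5030200.0 m, Y 440173.9 m, Z -3886470.1 m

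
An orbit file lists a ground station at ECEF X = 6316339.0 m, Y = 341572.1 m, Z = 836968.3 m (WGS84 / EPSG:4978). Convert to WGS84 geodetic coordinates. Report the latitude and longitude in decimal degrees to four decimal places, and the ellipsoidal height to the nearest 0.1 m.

λ = atan2(Y, X) = 3.09540001°; p = √(X²+Y²) = 6325567.9 m.
Bowring's method on WGS84 (a = 6378137 m, b = 6356752.314 m) gives φ = 7.58750022°, h = 2932.247 m.

lat 7.5875°, lon 3.0954°, h 2932.2 m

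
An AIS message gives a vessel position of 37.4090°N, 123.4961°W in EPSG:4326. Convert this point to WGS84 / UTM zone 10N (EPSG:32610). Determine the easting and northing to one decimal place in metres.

E 456096.4 m, N 4140361.1 m

Zone 10 central meridian λ₀ = 6×10 − 183 = -123°; Δλ = -0.4961°.
Transverse Mercator on WGS84 with k₀ = 0.9996 gives E = 456096.380 m, N = 4140361.109 m.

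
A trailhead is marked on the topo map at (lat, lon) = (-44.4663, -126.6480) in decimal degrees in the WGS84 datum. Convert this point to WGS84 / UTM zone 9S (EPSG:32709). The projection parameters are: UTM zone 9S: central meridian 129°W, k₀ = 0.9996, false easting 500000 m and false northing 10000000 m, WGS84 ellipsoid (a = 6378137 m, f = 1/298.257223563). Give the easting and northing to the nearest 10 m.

E 687090 m, N 5073640 m

Zone 9 central meridian λ₀ = 6×9 − 183 = -129°; Δλ = +2.3520°.
Transverse Mercator on WGS84 with k₀ = 0.9996 gives E = 687087.437 m, N = 5073643.487 m.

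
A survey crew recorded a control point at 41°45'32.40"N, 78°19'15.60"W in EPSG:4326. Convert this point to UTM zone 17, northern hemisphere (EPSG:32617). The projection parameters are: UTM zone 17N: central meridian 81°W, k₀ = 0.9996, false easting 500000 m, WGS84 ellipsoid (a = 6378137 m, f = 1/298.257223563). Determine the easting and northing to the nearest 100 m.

Zone 17 central meridian λ₀ = 6×17 − 183 = -81°; Δλ = +2.6790°.
Transverse Mercator on WGS84 with k₀ = 0.9996 gives E = 722712.908 m, N = 4626487.859 m.

E 722700 m, N 4626500 m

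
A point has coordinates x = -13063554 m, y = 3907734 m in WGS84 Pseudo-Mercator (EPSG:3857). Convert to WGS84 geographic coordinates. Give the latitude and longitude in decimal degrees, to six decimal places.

lat 33.093597°, lon -117.351902°

R = 6378137 m. λ = x/R = -117.35190223°.
φ = 2·arctan(exp(y/R)) − 90° = 2·arctan(1.84536) − 90° = 33.09359700°.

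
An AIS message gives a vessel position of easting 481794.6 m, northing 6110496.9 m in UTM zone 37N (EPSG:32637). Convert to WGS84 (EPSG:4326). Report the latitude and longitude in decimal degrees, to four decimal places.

Zone 37N: λ₀ = 39°, k₀ = 0.9996, false easting 500000 m.
Meridian distance M = (N − FN)/k₀ = 6112942.1 m.
Inverse transverse Mercator on WGS84 gives φ = 55.14079983°, λ = 38.71439930°.

lat 55.1408°, lon 38.7144°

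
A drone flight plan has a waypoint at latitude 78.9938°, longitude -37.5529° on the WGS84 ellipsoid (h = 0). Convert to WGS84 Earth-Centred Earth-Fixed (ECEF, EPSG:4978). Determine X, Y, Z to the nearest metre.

WGS84: a = 6378137 m, e² = 0.006694380; N(φ) = a/√(1−e²sin²φ) = 6398807.755 m.
X = (N+h)·cosφ·cosλ = 968497.019 m; Y = (N+h)·cosφ·sinλ = -744575.594 m; Z = (N(1−e²)+h)·sinφ = 6239063.331 m.

X 968497 m, Y -744576 m, Z 6239063 m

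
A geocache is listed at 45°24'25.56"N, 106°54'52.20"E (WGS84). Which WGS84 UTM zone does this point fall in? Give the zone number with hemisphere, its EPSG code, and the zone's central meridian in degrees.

Zone 48N (EPSG:32648), central meridian 105°

UTM zone = ⌊(λ + 180)/6⌋ + 1; 106.9145° ∈ [102°, 108°) → zone 48.
Hemisphere: N (φ ≥ 0).
Central meridian λ₀ = 6×48 − 183 = 105°.
EPSG code: 32648.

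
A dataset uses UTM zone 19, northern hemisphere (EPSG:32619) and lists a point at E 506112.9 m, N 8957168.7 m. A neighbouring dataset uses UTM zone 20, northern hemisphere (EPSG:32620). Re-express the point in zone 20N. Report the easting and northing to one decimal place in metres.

UTM 19N → geographic: φ = 80.67700035°, λ = -68.66199962°.
UTM 20N (λ₀ = -63°) forward: E = 397757.317 m, N = 8962140.289 m.

E 397757.3 m, N 8962140.3 m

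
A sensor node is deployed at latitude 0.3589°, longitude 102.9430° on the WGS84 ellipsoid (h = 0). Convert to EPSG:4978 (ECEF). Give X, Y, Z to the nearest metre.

WGS84: a = 6378137 m, e² = 0.006694380; N(φ) = a/√(1−e²sin²φ) = 6378137.838 m.
X = (N+h)·cosφ·cosλ = -1428557.511 m; Y = (N+h)·cosφ·sinλ = 6215968.913 m; Z = (N(1−e²)+h)·sinφ = 39684.853 m.

X -1428558 m, Y 6215969 m, Z 39685 m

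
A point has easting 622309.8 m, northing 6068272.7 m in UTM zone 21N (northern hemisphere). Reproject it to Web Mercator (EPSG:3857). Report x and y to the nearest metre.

Unproject from UTM 21N (λ₀ = -57°) → φ = 54.74680037°, λ = -55.09979973°.
Web Mercator (R = 6378137 m): x = -6133681.649 m, y = 7312879.489 m.

x -6133682 m, y 7312879 m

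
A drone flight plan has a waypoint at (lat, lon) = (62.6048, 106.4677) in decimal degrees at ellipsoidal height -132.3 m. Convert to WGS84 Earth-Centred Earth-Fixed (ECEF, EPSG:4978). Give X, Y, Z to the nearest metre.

WGS84: a = 6378137 m, e² = 0.006694380; N(φ) = a/√(1−e²sin²φ) = 6395032.859 m.
X = (N+h)·cosφ·cosλ = -834112.108 m; Y = (N+h)·cosφ·sinλ = 2821755.759 m; Z = (N(1−e²)+h)·sinφ = 5639727.910 m.

X -834112 m, Y 2821756 m, Z 5639728 m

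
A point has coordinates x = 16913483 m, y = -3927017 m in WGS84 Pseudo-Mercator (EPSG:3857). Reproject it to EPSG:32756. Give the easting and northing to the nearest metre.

E 400909 m, N 6321757 m

Web Mercator inverse (R = 6378137 m) → φ = -33.23859913°, λ = 151.93640287°.
UTM 56S forward: E = 400909.187 m, N = 6321757.266 m.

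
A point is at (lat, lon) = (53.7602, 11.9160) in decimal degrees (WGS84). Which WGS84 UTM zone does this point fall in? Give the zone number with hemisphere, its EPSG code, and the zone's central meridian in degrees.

Zone 32N (EPSG:32632), central meridian 9°

UTM zone = ⌊(λ + 180)/6⌋ + 1; 11.9160° ∈ [6°, 12°) → zone 32.
Hemisphere: N (φ ≥ 0).
Central meridian λ₀ = 6×32 − 183 = 9°.
EPSG code: 32632.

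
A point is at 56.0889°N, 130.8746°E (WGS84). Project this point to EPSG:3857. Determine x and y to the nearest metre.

Web Mercator is spherical with R = a = 6378137 m.
x = R·λ = 6378137 × 2.284192677 = 14568893.830 m.
y = R·ln tan(π/4 + φ/2) = 6378137 × 1.187828597 = 7576133.525 m.

x 14568894 m, y 7576134 m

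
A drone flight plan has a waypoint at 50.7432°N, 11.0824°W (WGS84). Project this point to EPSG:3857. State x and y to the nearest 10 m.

Web Mercator is spherical with R = a = 6378137 m.
x = R·λ = 6378137 × -0.193424369 = -1233687.125 m.
y = R·ln tan(π/4 + φ/2) = 6378137 × 1.031021107 = 6575993.872 m.

x -1233690 m, y 6575990 m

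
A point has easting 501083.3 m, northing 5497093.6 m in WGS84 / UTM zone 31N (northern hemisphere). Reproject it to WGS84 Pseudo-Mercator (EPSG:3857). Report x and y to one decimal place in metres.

Unproject from UTM 31N (λ₀ = 3°) → φ = 49.62640000°, λ = 3.01499981°.
Web Mercator (R = 6378137 m): x = 335628.244 m, y = 6381824.545 m.

x 335628.2 m, y 6381824.5 m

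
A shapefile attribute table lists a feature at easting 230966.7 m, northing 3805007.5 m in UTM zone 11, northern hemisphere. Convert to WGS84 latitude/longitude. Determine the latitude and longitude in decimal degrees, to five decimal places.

Zone 11N: λ₀ = -117°, k₀ = 0.9996, false easting 500000 m.
Meridian distance M = (N − FN)/k₀ = 3806530.1 m.
Inverse transverse Mercator on WGS84 gives φ = 34.35149970°, λ = -119.92489985°.

lat 34.35150°, lon -119.92490°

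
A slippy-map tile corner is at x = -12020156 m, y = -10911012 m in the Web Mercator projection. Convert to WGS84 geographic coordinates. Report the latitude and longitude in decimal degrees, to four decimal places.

R = 6378137 m. λ = x/R = -107.97889852°.
φ = 2·arctan(exp(y/R)) − 90° = 2·arctan(0.18074) − 90° = -69.50980141°.

lat -69.5098°, lon -107.9789°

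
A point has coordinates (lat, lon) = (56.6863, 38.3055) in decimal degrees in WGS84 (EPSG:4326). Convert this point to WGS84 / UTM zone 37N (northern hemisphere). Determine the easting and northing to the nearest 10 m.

E 457460 m, N 6282680 m

Zone 37 central meridian λ₀ = 6×37 − 183 = 39°; Δλ = -0.6945°.
Transverse Mercator on WGS84 with k₀ = 0.9996 gives E = 457456.669 m, N = 6282682.659 m.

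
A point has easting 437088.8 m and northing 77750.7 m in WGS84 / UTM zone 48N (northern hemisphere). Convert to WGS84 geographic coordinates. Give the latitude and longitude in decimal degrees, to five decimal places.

lat 0.70340°, lon 104.43460°

Zone 48N: λ₀ = 105°, k₀ = 0.9996, false easting 500000 m.
Meridian distance M = (N − FN)/k₀ = 77781.8 m.
Inverse transverse Mercator on WGS84 gives φ = 0.70340014°, λ = 104.43459984°.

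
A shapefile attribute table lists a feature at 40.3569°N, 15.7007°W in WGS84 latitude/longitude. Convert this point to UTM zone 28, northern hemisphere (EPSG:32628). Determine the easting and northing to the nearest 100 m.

Zone 28 central meridian λ₀ = 6×28 − 183 = -15°; Δλ = -0.7007°.
Transverse Mercator on WGS84 with k₀ = 0.9996 gives E = 440500.772 m, N = 4467606.451 m.

E 440500 m, N 4467600 m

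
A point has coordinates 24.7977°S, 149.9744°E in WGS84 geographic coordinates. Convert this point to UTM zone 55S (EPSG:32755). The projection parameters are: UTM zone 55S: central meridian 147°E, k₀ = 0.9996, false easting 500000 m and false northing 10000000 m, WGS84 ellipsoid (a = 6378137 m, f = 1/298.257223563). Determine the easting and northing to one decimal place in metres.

Zone 55 central meridian λ₀ = 6×55 − 183 = 147°; Δλ = +2.9744°.
Transverse Mercator on WGS84 with k₀ = 0.9996 gives E = 800723.585 m, N = 7254176.517 m.

E 800723.6 m, N 7254176.5 m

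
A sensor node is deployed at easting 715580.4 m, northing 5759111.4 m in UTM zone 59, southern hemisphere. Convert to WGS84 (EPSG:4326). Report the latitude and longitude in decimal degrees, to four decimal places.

lat -38.2902°, lon 173.4650°

Zone 59S: λ₀ = 171°, k₀ = 0.9996, false easting 500000 m, false northing 10000000 m.
Meridian distance M = (N − FN)/k₀ = -4242585.6 m.
Inverse transverse Mercator on WGS84 gives φ = -38.29019962°, λ = 173.46500024°.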